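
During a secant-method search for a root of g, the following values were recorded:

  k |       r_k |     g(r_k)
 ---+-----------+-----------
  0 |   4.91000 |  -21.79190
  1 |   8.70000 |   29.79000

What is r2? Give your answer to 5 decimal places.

r2 = 8.70000 − 29.79000·(8.70000 − 4.91000) / (29.79000 − (-21.79190))
   = 8.70000 − (112.9041000)/(51.5819000) = 6.5111683

6.51117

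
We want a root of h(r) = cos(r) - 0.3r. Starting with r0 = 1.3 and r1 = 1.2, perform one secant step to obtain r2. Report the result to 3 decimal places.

1.202

h(1.3) = -0.12250, h(1.2) = 0.00236
r2 = 1.20000 − 0.00236·(1.20000 − 1.30000) / (0.00236 − (-0.12250)) = 1.20000 − (-0.00024)/(0.12486) = 1.20189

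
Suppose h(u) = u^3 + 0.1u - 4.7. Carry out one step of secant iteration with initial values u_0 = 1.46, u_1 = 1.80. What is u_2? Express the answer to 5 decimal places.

1.63802

h(1.46) = -1.4418640, h(1.80) = 1.3120000
u_2 = 1.8000000 − 1.3120000·(1.8000000 − 1.4600000) / (1.3120000 − (-1.4418640)) = 1.8000000 − (0.4460800)/(2.7538640) = 1.6380167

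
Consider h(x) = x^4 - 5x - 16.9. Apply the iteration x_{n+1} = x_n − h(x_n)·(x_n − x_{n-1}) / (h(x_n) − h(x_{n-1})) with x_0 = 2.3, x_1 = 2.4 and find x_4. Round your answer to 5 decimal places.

2.30946

h(2.3) = -0.4159000, h(2.4) = 4.2776000
x_2 = 2.4000000 − 4.2776000·(2.4000000 − 2.3000000) / (4.2776000 − (-0.4159000)) = 2.4000000 − (0.4277600)/(4.6935000) = 2.3088612
h(2.3088612) = -0.0264509
x_3 = 2.3088612 − (-0.0264509)·(2.3088612 − 2.4000000) / (-0.0264509 − 4.2776000) = 2.3088612 − (0.0024107)/(-4.3040509) = 2.3094213
h(2.3094213) = -0.0016661
x_4 = 2.3094213 − (-0.0016661)·(2.3094213 − 2.3088612) / (-0.0016661 − (-0.0264509)) = 2.3094213 − (-0.0000009)/(0.0247848) = 2.3094589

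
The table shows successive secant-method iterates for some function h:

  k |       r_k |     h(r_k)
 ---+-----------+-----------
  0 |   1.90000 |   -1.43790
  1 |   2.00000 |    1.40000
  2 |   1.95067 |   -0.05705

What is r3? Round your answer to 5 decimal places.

1.95260

r3 = 1.95067 − (-0.05705)·(1.95067 − 2.00000) / (-0.05705 − 1.40000)
   = 1.95067 − (0.0028143)/(-1.4570500) = 1.9526015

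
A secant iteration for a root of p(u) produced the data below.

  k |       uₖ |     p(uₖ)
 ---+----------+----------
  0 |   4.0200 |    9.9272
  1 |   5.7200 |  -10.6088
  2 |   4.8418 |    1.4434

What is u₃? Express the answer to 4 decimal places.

4.9470

u₃ = 4.8418 − 1.4434·(4.8418 − 5.7200) / (1.4434 − (-10.6088))
   = 4.8418 − (-1.267594)/(12.052200) = 4.946975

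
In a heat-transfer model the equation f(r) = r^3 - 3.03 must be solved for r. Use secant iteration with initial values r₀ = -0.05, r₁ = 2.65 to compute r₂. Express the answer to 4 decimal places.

f(-0.05) = -3.030125, f(2.65) = 15.579625
r₂ = 2.650000 − 15.579625·(2.650000 − (-0.050000)) / (15.579625 − (-3.030125)) = 2.650000 − (42.064987)/(18.609750) = 0.389626

0.3896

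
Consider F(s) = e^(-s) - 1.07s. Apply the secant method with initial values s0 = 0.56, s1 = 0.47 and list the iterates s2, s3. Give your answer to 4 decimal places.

F(0.56) = -0.027991, F(0.47) = 0.122102
s2 = 0.470000 − 0.122102·(0.470000 − 0.560000) / (0.122102 − (-0.027991)) = 0.470000 − (-0.010989)/(0.150093) = 0.543216
F(0.543216) = -0.000364
s3 = 0.543216 − (-0.000364)·(0.543216 − 0.470000) / (-0.000364 − 0.122102) = 0.543216 − (-0.000027)/(-0.122466) = 0.542998

0.5432, 0.5430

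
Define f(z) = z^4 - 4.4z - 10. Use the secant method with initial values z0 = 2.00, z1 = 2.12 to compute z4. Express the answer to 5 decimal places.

f(2.00) = -2.8000000, f(2.12) = 0.8716314
z2 = 2.1200000 − 0.8716314·(2.1200000 − 2.0000000) / (0.8716314 − (-2.8000000)) = 2.1200000 − (0.1045958)/(3.6716314) = 2.0915125
f(2.0915125) = -0.0670664
z3 = 2.0915125 − (-0.0670664)·(2.0915125 − 2.1200000) / (-0.0670664 − 0.8716314) = 2.0915125 − (0.0019106)/(-0.9386978) = 2.0935478
f(2.0935478) = -0.0014269
z4 = 2.0935478 − (-0.0014269)·(2.0935478 − 2.0915125) / (-0.0014269 − (-0.0670664)) = 2.0935478 − (-0.0000029)/(0.0656395) = 2.0935920

2.09359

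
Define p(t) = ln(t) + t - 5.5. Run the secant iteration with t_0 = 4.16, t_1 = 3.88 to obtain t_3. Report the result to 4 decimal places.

4.0912

p(4.16) = 0.085515, p(3.88) = -0.264165
t_2 = 3.880000 − (-0.264165)·(3.880000 − 4.160000) / (-0.264165 − 0.085515) = 3.880000 − (0.073966)/(-0.349680) = 4.091525
p(4.091525) = 0.000443
t_3 = 4.091525 − 0.000443·(4.091525 − 3.880000) / (0.000443 − (-0.264165)) = 4.091525 − (0.000094)/(0.264608) = 4.091171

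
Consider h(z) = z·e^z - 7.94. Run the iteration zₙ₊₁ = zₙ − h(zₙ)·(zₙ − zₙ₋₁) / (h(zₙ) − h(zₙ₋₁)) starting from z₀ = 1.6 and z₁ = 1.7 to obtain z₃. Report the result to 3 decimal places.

h(1.6) = -0.01515, h(1.7) = 1.36571
z₂ = 1.70000 − 1.36571·(1.70000 − 1.60000) / (1.36571 − (-0.01515)) = 1.70000 − (0.13657)/(1.38086) = 1.60110
h(1.60110) = -0.00101
z₃ = 1.60110 − (-0.00101)·(1.60110 − 1.70000) / (-0.00101 − 1.36571) = 1.60110 − (0.00010)/(-1.36672) = 1.60117

1.601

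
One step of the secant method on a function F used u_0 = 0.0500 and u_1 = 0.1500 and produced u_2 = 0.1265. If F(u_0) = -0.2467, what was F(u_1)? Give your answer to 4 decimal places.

0.0758

The secant line through (0.0500, -0.2467) and (0.1500, F(u_1)) crosses zero at u_2 = 0.1265.
So (0.0500, -0.2467), (0.1500, F(u_1)), (0.1265, 0) are collinear:
F(u_1) = -0.2467 · (0.1500 − 0.1265) / (0.0500 − 0.1265) = -0.2467 · (0.023500)/(-0.076500) = 0.075784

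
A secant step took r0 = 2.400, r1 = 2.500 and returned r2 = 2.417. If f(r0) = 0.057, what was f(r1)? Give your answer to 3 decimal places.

-0.278

The secant line through (2.400, 0.057) and (2.500, f(r1)) crosses zero at r2 = 2.417.
So (2.400, 0.057), (2.500, f(r1)), (2.417, 0) are collinear:
f(r1) = 0.057 · (2.500 − 2.417) / (2.400 − 2.417) = 0.057 · (0.08300)/(-0.01700) = -0.27829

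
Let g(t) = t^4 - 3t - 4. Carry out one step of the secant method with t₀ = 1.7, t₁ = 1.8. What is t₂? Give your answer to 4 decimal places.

1.7405

g(1.7) = -0.747900, g(1.8) = 1.097600
t₂ = 1.800000 − 1.097600·(1.800000 − 1.700000) / (1.097600 − (-0.747900)) = 1.800000 − (0.109760)/(1.845500) = 1.740526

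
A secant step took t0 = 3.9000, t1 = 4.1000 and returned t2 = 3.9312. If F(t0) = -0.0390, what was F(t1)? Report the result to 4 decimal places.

0.2110

The secant line through (3.9000, -0.0390) and (4.1000, F(t1)) crosses zero at t2 = 3.9312.
So (3.9000, -0.0390), (4.1000, F(t1)), (3.9312, 0) are collinear:
F(t1) = -0.0390 · (4.1000 − 3.9312) / (3.9000 − 3.9312) = -0.0390 · (0.168800)/(-0.031200) = 0.211000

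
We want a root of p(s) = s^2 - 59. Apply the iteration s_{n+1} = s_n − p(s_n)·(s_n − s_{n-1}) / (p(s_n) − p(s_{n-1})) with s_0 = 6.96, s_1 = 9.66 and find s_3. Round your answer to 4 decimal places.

7.6713

p(6.96) = -10.558400, p(9.66) = 34.315600
s_2 = 9.660000 − 34.315600·(9.660000 − 6.960000) / (34.315600 − (-10.558400)) = 9.660000 − (92.652120)/(44.874000) = 7.595283
p(7.595283) = -1.311679
s_3 = 7.595283 − (-1.311679)·(7.595283 − 9.660000) / (-1.311679 − 34.315600) = 7.595283 − (2.708247)/(-35.627279) = 7.671299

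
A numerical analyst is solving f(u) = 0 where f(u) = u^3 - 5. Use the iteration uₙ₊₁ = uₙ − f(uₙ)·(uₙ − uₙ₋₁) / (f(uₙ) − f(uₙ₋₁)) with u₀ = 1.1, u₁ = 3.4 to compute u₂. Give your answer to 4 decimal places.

f(1.1) = -3.669000, f(3.4) = 34.304000
u₂ = 3.400000 − 34.304000·(3.400000 − 1.100000) / (34.304000 − (-3.669000)) = 3.400000 − (78.899200)/(37.973000) = 1.322229

1.3222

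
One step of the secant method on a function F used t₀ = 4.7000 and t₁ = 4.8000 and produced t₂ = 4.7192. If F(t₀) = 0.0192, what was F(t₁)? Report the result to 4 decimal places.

The secant line through (4.7000, 0.0192) and (4.8000, F(t₁)) crosses zero at t₂ = 4.7192.
So (4.7000, 0.0192), (4.8000, F(t₁)), (4.7192, 0) are collinear:
F(t₁) = 0.0192 · (4.8000 − 4.7192) / (4.7000 − 4.7192) = 0.0192 · (0.080800)/(-0.019200) = -0.080800

-0.0808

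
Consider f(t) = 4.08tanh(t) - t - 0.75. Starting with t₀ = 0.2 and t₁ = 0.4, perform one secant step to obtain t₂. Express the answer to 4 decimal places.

0.2531

f(0.2) = -0.144709, f(0.4) = 0.400192
t₂ = 0.400000 − 0.400192·(0.400000 − 0.200000) / (0.400192 − (-0.144709)) = 0.400000 − (0.080038)/(0.544900) = 0.253114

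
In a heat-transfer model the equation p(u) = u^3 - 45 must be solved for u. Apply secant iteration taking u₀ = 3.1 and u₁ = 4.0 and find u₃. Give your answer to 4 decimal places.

3.5503

p(3.1) = -15.209000, p(4.0) = 19.000000
u₂ = 4.000000 − 19.000000·(4.000000 − 3.100000) / (19.000000 − (-15.209000)) = 4.000000 − (17.100000)/(34.209000) = 3.500132
p(3.500132) = -2.120166
u₃ = 3.500132 − (-2.120166)·(3.500132 − 4.000000) / (-2.120166 − 19.000000) = 3.500132 − (1.059804)/(-21.120166) = 3.550311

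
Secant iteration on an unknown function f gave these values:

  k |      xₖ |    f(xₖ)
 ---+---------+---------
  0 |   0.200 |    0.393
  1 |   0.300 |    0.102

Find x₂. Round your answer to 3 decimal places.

0.335

x₂ = 0.300 − 0.102·(0.300 − 0.200) / (0.102 − 0.393)
   = 0.300 − (0.01020)/(-0.29100) = 0.33505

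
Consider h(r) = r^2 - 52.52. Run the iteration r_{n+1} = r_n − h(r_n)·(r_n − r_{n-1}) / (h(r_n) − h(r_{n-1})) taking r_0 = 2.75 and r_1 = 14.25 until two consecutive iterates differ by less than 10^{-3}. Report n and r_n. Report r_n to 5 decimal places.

n = 7, r_n = 7.24707

h(2.75) = -44.9575000, h(14.25) = 150.5425000
r_2 = 14.2500000 − 150.5425000·(11.5000000)/(195.5000000) = 5.3945588;  |Δ| = 8.8554412
h(5.3945588) = -23.4187351
r_3 = 5.3945588 − (-23.4187351)·(-8.8554412)/(-173.9612351) = 6.5866821;  |Δ| = 1.1921232
h(6.5866821) = -9.1356194
r_4 = 6.5866821 − (-9.1356194)·(1.1921232)/(14.2831157) = 7.3491757;  |Δ| = 0.7624936
h(7.3491757) = 1.4903828
r_5 = 7.3491757 − 1.4903828·(0.7624936)/(10.6260022) = 7.2422298;  |Δ| = 0.1069459
h(7.2422298) = -0.0701081
r_6 = 7.2422298 − (-0.0701081)·(-0.1069459)/(-1.5604909) = 7.2470345;  |Δ| = 0.0048048
h(7.2470345) = -0.0004908
r_7 = 7.2470345 − (-0.0004908)·(0.0048048)/(0.0696174) = 7.2470684;  |Δ| = 0.0000339
|r_7 − r_6| = 0.0000339 < 10^{-3}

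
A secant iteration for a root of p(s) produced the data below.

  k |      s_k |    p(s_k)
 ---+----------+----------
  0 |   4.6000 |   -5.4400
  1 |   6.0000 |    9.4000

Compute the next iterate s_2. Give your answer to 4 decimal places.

s_2 = 6.0000 − 9.4000·(6.0000 − 4.6000) / (9.4000 − (-5.4400))
   = 6.0000 − (13.160000)/(14.840000) = 5.113208

5.1132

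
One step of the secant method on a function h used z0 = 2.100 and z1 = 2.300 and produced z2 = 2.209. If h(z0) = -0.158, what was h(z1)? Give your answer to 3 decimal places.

The secant line through (2.100, -0.158) and (2.300, h(z1)) crosses zero at z2 = 2.209.
So (2.100, -0.158), (2.300, h(z1)), (2.209, 0) are collinear:
h(z1) = -0.158 · (2.300 − 2.209) / (2.100 − 2.209) = -0.158 · (0.09100)/(-0.10900) = 0.13191

0.132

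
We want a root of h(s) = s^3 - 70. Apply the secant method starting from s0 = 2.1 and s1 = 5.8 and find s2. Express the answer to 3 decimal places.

h(2.1) = -60.73900, h(5.8) = 125.11200
s2 = 5.80000 − 125.11200·(5.80000 − 2.10000) / (125.11200 − (-60.73900)) = 5.80000 − (462.91440)/(185.85100) = 3.30922

3.309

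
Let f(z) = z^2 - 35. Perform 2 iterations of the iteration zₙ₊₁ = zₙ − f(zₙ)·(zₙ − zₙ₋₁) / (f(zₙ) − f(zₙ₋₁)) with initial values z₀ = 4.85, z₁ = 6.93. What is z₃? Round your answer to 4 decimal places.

f(4.85) = -11.477500, f(6.93) = 13.024900
z₂ = 6.930000 − 13.024900·(6.930000 − 4.850000) / (13.024900 − (-11.477500)) = 6.930000 − (27.091792)/(24.502400) = 5.824321
f(5.824321) = -1.077286
z₃ = 5.824321 − (-1.077286)·(5.824321 − 6.930000) / (-1.077286 − 13.024900) = 5.824321 − (1.191133)/(-14.102186) = 5.908785

5.9088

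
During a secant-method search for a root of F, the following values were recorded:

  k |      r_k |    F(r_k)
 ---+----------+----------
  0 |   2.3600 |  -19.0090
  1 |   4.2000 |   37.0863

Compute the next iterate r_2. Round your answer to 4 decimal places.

r_2 = 4.2000 − 37.0863·(4.2000 − 2.3600) / (37.0863 − (-19.0090))
   = 4.2000 − (68.238792)/(56.095300) = 2.983520

2.9835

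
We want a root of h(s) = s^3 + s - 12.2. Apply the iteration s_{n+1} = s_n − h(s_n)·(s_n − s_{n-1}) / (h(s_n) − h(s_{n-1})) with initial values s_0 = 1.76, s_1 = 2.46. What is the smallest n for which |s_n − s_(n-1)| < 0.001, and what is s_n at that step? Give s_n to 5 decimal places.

h(1.76) = -4.9882240, h(2.46) = 5.1469360
s_2 = 2.4600000 − 5.1469360·(0.7000000)/(10.1351600) = 2.1045192;  |Δ| = 0.3554808
h(2.1045192) = -0.7745636
s_3 = 2.1045192 − (-0.7745636)·(-0.3554808)/(-5.9214996) = 2.1510179;  |Δ| = 0.0464988
h(2.1510179) = -0.0964841
s_4 = 2.1510179 − (-0.0964841)·(0.0464988)/(0.6780795) = 2.1576343;  |Δ| = 0.0066163
h(2.1576343) = 0.0022538
s_5 = 2.1576343 − 0.0022538·(0.0066163)/(0.0987378) = 2.1574832;  |Δ| = 0.0001510
|s_5 − s_4| = 0.0001510 < 0.001

n = 5, s_n = 2.15748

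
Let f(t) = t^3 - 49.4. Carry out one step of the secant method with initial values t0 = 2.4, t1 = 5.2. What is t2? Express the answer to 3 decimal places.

3.186

f(2.4) = -35.57600, f(5.2) = 91.20800
t2 = 5.20000 − 91.20800·(5.20000 − 2.40000) / (91.20800 − (-35.57600)) = 5.20000 − (255.38240)/(126.78400) = 3.18569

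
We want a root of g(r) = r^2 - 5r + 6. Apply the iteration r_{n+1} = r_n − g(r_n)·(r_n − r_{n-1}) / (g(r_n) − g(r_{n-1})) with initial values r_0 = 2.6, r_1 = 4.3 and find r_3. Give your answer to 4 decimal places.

2.8244

g(2.6) = -0.240000, g(4.3) = 2.990000
r_2 = 4.300000 − 2.990000·(4.300000 − 2.600000) / (2.990000 − (-0.240000)) = 4.300000 − (5.083000)/(3.230000) = 2.726316
g(2.726316) = -0.198781
r_3 = 2.726316 − (-0.198781)·(2.726316 − 4.300000) / (-0.198781 − 2.990000) = 2.726316 − (0.312819)/(-3.188781) = 2.824416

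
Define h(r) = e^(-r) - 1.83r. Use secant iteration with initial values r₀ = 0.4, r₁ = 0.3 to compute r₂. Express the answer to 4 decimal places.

0.3757

h(0.4) = -0.061680, h(0.3) = 0.191818
r₂ = 0.300000 − 0.191818·(0.300000 − 0.400000) / (0.191818 − (-0.061680)) = 0.300000 − (-0.019182)/(0.253498) = 0.375668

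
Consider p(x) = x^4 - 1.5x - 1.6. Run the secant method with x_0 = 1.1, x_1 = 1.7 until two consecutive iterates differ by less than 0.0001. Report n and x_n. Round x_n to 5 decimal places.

n = 7, x_n = 1.38477

p(1.1) = -1.7859000, p(1.7) = 4.2021000
x_2 = 1.7000000 − 4.2021000·(0.6000000)/(5.9880000) = 1.2789479;  |Δ| = 0.4210521
p(1.2789479) = -0.8428821
x_3 = 1.2789479 − (-0.8428821)·(-0.4210521)/(-5.0449821) = 1.3492945;  |Δ| = 0.0703466
p(1.3492945) = -0.3093734
x_4 = 1.3492945 − (-0.3093734)·(0.0703466)/(0.5335087) = 1.3900874;  |Δ| = 0.0407929
p(1.3900874) = 0.0488180
x_5 = 1.3900874 − 0.0488180·(0.0407929)/(0.3581914) = 1.3845277;  |Δ| = 0.0055597
p(1.3845277) = -0.0022210
x_6 = 1.3845277 − (-0.0022210)·(-0.0055597)/(-0.0510390) = 1.3847696;  |Δ| = 0.0002419
p(1.3847696) = -0.0000148
x_7 = 1.3847696 − (-0.0000148)·(0.0002419)/(0.0022062) = 1.3847713;  |Δ| = 0.0000016
|x_7 − x_6| = 0.0000016 < 0.0001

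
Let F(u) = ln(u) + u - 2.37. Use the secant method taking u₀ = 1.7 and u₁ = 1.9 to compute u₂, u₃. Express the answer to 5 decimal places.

1.78956, 1.78857

F(1.7) = -0.1393717, F(1.9) = 0.1718539
u₂ = 1.9000000 − 0.1718539·(1.9000000 − 1.7000000) / (0.1718539 − (-0.1393717)) = 1.9000000 − (0.0343708)/(0.3112256) = 1.7895632
F(1.7895632) = 0.0015347
u₃ = 1.7895632 − 0.0015347·(1.7895632 − 1.9000000) / (0.0015347 − 0.1718539) = 1.7895632 − (-0.0001695)/(-0.1703192) = 1.7885680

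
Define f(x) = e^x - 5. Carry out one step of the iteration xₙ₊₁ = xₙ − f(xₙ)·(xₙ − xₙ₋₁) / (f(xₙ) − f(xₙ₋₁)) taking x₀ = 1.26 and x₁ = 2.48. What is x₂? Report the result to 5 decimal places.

1.47376

f(1.26) = -1.4745785, f(2.48) = 6.9412644
x₂ = 2.4800000 − 6.9412644·(2.4800000 − 1.2600000) / (6.9412644 − (-1.4745785)) = 2.4800000 − (8.4683426)/(8.4158429) = 1.4737618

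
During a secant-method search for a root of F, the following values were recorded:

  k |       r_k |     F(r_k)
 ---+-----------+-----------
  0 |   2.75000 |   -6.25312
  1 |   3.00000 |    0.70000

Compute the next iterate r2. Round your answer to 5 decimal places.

2.97483

r2 = 3.00000 − 0.70000·(3.00000 − 2.75000) / (0.70000 − (-6.25312))
   = 3.00000 − (0.1750000)/(6.9531200) = 2.9748314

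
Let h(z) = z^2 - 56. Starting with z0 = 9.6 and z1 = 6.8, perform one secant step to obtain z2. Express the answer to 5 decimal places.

7.39512

h(9.6) = 36.1600000, h(6.8) = -9.7600000
z2 = 6.8000000 − (-9.7600000)·(6.8000000 − 9.6000000) / (-9.7600000 − 36.1600000) = 6.8000000 − (27.3280000)/(-45.9200000) = 7.3951220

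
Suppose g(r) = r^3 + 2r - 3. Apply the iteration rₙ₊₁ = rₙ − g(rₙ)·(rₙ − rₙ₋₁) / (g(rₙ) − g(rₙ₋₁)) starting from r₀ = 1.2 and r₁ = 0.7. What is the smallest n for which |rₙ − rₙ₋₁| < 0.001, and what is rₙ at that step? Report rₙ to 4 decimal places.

n = 5, rₙ = 1.0000

g(1.2) = 1.128000, g(0.7) = -1.257000
r₂ = 0.700000 − (-1.257000)·(-0.500000)/(-2.385000) = 0.963522;  |Δ| = 0.263522
g(0.963522) = -0.178447
r₃ = 0.963522 − (-0.178447)·(0.263522)/(1.078553) = 1.007122;  |Δ| = 0.043600
g(1.007122) = 0.035761
r₄ = 1.007122 − 0.035761·(0.043600)/(0.214208) = 0.999843;  |Δ| = 0.007279
g(0.999843) = -0.000785
r₅ = 0.999843 − (-0.000785)·(-0.007279)/(-0.036546) = 0.999999;  |Δ| = 0.000156
|r₅ − r₄| = 0.000156 < 0.001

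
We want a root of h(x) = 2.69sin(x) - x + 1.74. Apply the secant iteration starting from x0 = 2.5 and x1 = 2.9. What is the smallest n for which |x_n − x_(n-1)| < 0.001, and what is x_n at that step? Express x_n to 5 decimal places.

n = 4, x_n = 2.75478

h(2.5) = 0.8498901, h(2.9) = -0.5164193
x2 = 2.9000000 − (-0.5164193)·(0.4000000)/(-1.3663094) = 2.7488134;  |Δ| = 0.1511866
h(2.7488134) = 0.0208044
x3 = 2.7488134 − 0.0208044·(-0.1511866)/(0.5372237) = 2.7546682;  |Δ| = 0.0058548
h(2.7546682) = 0.0003819
x4 = 2.7546682 − 0.0003819·(0.0058548)/(-0.0204225) = 2.7547777;  |Δ| = 0.0001095
|x4 − x3| = 0.0001095 < 0.001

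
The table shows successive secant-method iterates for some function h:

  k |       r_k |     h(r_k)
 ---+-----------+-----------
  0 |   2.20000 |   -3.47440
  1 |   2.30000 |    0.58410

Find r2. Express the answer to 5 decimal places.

r2 = 2.30000 − 0.58410·(2.30000 − 2.20000) / (0.58410 − (-3.47440))
   = 2.30000 − (0.0584100)/(4.0585000) = 2.2856080

2.28561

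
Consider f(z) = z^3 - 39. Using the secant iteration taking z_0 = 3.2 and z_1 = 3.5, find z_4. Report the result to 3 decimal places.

3.391

f(3.2) = -6.23200, f(3.5) = 3.87500
z_2 = 3.50000 − 3.87500·(3.50000 − 3.20000) / (3.87500 − (-6.23200)) = 3.50000 − (1.16250)/(10.10700) = 3.38498
f(3.38498) = -0.21457
z_3 = 3.38498 − (-0.21457)·(3.38498 − 3.50000) / (-0.21457 − 3.87500) = 3.38498 − (0.02468)/(-4.08957) = 3.39102
f(3.39102) = -0.00676
z_4 = 3.39102 − (-0.00676)·(3.39102 − 3.38498) / (-0.00676 − (-0.21457)) = 3.39102 − (-0.00004)/(0.20781) = 3.39121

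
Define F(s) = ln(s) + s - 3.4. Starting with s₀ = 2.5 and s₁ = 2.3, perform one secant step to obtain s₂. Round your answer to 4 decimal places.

2.4885

F(2.5) = 0.016291, F(2.3) = -0.267091
s₂ = 2.300000 − (-0.267091)·(2.300000 − 2.500000) / (-0.267091 − 0.016291) = 2.300000 − (0.053418)/(-0.283382) = 2.488503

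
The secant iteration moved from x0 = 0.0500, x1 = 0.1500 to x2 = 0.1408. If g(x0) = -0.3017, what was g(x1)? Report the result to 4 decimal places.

The secant line through (0.0500, -0.3017) and (0.1500, g(x1)) crosses zero at x2 = 0.1408.
So (0.0500, -0.3017), (0.1500, g(x1)), (0.1408, 0) are collinear:
g(x1) = -0.3017 · (0.1500 − 0.1408) / (0.0500 − 0.1408) = -0.3017 · (0.009200)/(-0.090800) = 0.030569

0.0306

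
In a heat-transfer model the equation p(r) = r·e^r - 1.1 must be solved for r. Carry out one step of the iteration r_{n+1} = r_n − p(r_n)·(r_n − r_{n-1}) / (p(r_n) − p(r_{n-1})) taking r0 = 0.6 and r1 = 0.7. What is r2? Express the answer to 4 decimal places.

0.6021

p(0.6) = -0.006729, p(0.7) = 0.309627
r2 = 0.700000 − 0.309627·(0.700000 − 0.600000) / (0.309627 − (-0.006729)) = 0.700000 − (0.030963)/(0.316356) = 0.602127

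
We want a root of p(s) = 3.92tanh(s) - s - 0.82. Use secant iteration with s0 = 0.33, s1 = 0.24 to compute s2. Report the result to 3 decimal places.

p(0.33) = 0.09860, p(0.24) = -0.13686
s2 = 0.24000 − (-0.13686)·(0.24000 − 0.33000) / (-0.13686 − 0.09860) = 0.24000 − (0.01232)/(-0.23546) = 0.29231

0.292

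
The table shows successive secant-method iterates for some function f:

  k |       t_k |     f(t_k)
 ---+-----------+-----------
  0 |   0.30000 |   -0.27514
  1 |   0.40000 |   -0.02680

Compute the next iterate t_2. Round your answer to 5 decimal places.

t_2 = 0.40000 − (-0.02680)·(0.40000 − 0.30000) / (-0.02680 − (-0.27514))
   = 0.40000 − (-0.0026800)/(0.2483400) = 0.4107917

0.41079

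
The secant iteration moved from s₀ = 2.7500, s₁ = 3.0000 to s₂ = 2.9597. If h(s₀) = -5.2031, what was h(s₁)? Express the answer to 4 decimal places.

0.9999

The secant line through (2.7500, -5.2031) and (3.0000, h(s₁)) crosses zero at s₂ = 2.9597.
So (2.7500, -5.2031), (3.0000, h(s₁)), (2.9597, 0) are collinear:
h(s₁) = -5.2031 · (3.0000 − 2.9597) / (2.7500 − 2.9597) = -5.2031 · (0.040300)/(-0.209700) = 0.999928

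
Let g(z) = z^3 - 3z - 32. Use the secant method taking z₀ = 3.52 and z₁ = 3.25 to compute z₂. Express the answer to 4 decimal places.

g(3.52) = 1.054208, g(3.25) = -7.421875
z₂ = 3.250000 − (-7.421875)·(3.250000 − 3.520000) / (-7.421875 − 1.054208) = 3.250000 − (2.003906)/(-8.476083) = 3.486419

3.4864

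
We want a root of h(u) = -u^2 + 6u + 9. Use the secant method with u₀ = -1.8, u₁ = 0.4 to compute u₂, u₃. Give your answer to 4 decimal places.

h(-1.8) = -5.040000, h(0.4) = 11.240000
u₂ = 0.400000 − 11.240000·(0.400000 − (-1.800000)) / (11.240000 − (-5.040000)) = 0.400000 − (24.728000)/(16.280000) = -1.118919
h(-1.118919) = 1.034507
u₃ = -1.118919 − 1.034507·(-1.118919 − 0.400000) / (1.034507 − 11.240000) = -1.118919 − (-1.571332)/(-10.205493) = -1.272888

-1.1189, -1.2729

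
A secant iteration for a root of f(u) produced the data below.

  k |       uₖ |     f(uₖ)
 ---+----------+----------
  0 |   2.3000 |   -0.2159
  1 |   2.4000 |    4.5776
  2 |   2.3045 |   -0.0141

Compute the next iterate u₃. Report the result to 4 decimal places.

u₃ = 2.3045 − (-0.0141)·(2.3045 − 2.4000) / (-0.0141 − 4.5776)
   = 2.3045 − (0.001347)/(-4.591700) = 2.304793

2.3048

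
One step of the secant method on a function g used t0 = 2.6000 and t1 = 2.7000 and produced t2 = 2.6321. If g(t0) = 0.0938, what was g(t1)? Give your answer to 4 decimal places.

-0.1984

The secant line through (2.6000, 0.0938) and (2.7000, g(t1)) crosses zero at t2 = 2.6321.
So (2.6000, 0.0938), (2.7000, g(t1)), (2.6321, 0) are collinear:
g(t1) = 0.0938 · (2.7000 − 2.6321) / (2.6000 − 2.6321) = 0.0938 · (0.067900)/(-0.032100) = -0.198412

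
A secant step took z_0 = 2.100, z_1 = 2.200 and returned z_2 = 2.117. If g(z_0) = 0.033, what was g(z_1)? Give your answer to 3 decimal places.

-0.161

The secant line through (2.100, 0.033) and (2.200, g(z_1)) crosses zero at z_2 = 2.117.
So (2.100, 0.033), (2.200, g(z_1)), (2.117, 0) are collinear:
g(z_1) = 0.033 · (2.200 − 2.117) / (2.100 − 2.117) = 0.033 · (0.08300)/(-0.01700) = -0.16112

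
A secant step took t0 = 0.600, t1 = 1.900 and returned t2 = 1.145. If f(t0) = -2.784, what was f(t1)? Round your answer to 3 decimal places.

The secant line through (0.600, -2.784) and (1.900, f(t1)) crosses zero at t2 = 1.145.
So (0.600, -2.784), (1.900, f(t1)), (1.145, 0) are collinear:
f(t1) = -2.784 · (1.900 − 1.145) / (0.600 − 1.145) = -2.784 · (0.75500)/(-0.54500) = 3.85673

3.857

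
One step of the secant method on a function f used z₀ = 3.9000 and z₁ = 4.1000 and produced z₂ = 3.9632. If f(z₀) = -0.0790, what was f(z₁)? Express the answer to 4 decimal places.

The secant line through (3.9000, -0.0790) and (4.1000, f(z₁)) crosses zero at z₂ = 3.9632.
So (3.9000, -0.0790), (4.1000, f(z₁)), (3.9632, 0) are collinear:
f(z₁) = -0.0790 · (4.1000 − 3.9632) / (3.9000 − 3.9632) = -0.0790 · (0.136800)/(-0.063200) = 0.171000

0.1710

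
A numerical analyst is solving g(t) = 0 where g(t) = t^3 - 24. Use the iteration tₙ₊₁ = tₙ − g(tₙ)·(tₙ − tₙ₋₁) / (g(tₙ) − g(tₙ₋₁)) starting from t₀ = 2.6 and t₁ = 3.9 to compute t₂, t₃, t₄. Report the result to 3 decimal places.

2.800, 2.860, 2.885

g(2.6) = -6.42400, g(3.9) = 35.31900
t₂ = 3.90000 − 35.31900·(3.90000 − 2.60000) / (35.31900 − (-6.42400)) = 3.90000 − (45.91470)/(41.74300) = 2.80006
g(2.80006) = -2.04654
t₃ = 2.80006 − (-2.04654)·(2.80006 − 3.90000) / (-2.04654 − 35.31900) = 2.80006 − (2.25106)/(-37.36554) = 2.86031
g(2.86031) = -0.59882
t₄ = 2.86031 − (-0.59882)·(2.86031 − 2.80006) / (-0.59882 − (-2.04654)) = 2.86031 − (-0.03608)/(1.44772) = 2.88523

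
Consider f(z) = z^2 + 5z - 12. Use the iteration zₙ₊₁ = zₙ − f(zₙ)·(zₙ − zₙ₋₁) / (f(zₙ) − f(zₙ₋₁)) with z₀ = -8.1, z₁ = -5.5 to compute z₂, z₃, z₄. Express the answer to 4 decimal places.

f(-8.1) = 13.110000, f(-5.5) = -9.250000
z₂ = -5.500000 − (-9.250000)·(-5.500000 − (-8.100000)) / (-9.250000 − 13.110000) = -5.500000 − (-24.050000)/(-22.360000) = -6.575581
f(-6.575581) = -1.639636
z₃ = -6.575581 − (-1.639636)·(-6.575581 − (-5.500000)) / (-1.639636 − (-9.250000)) = -6.575581 − (1.763562)/(7.610364) = -6.807313
f(-6.807313) = 0.302946
z₄ = -6.807313 − 0.302946·(-6.807313 − (-6.575581)) / (0.302946 − (-1.639636)) = -6.807313 − (-0.070202)/(1.942582) = -6.771174

-6.5756, -6.8073, -6.7712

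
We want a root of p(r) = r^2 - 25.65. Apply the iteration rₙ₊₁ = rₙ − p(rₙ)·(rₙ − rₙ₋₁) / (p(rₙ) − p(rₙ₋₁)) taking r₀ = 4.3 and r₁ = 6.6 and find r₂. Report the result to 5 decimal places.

p(4.3) = -7.1600000, p(6.6) = 17.9100000
r₂ = 6.6000000 − 17.9100000·(6.6000000 − 4.3000000) / (17.9100000 − (-7.1600000)) = 6.6000000 − (41.1930000)/(25.0700000) = 4.9568807

4.95688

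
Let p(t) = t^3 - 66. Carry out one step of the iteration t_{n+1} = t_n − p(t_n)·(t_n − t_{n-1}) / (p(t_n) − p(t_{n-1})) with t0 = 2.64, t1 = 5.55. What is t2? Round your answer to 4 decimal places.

3.5480

p(2.64) = -47.600256, p(5.55) = 104.953875
t2 = 5.550000 − 104.953875·(5.550000 − 2.640000) / (104.953875 − (-47.600256)) = 5.550000 − (305.415776)/(152.554131) = 3.547984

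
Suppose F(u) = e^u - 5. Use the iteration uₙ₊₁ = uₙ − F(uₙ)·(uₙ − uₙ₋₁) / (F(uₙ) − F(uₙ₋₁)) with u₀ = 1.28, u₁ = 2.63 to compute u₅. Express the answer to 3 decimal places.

F(1.28) = -1.40336, F(2.63) = 8.87377
u₂ = 2.63000 − 8.87377·(2.63000 − 1.28000) / (8.87377 − (-1.40336)) = 2.63000 − (11.97959)/(10.27713) = 1.46434
F(1.46434) = -0.67529
u₃ = 1.46434 − (-0.67529)·(1.46434 − 2.63000) / (-0.67529 − 8.87377) = 1.46434 − (0.78716)/(-9.54906) = 1.54678
F(1.54678) = -0.30369
u₄ = 1.54678 − (-0.30369)·(1.54678 − 1.46434) / (-0.30369 − (-0.67529)) = 1.54678 − (-0.02503)/(0.37160) = 1.61414
F(1.61414) = 0.02359
u₅ = 1.61414 − 0.02359·(1.61414 − 1.54678) / (0.02359 − (-0.30369)) = 1.61414 − (0.00159)/(0.32728) = 1.60929

1.609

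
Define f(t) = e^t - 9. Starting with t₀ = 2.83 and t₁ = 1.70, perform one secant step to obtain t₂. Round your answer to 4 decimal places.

f(2.83) = 7.945461, f(1.70) = -3.526053
t₂ = 1.700000 − (-3.526053)·(1.700000 − 2.830000) / (-3.526053 − 7.945461) = 1.700000 − (3.984439)/(-11.471513) = 2.047333

2.0473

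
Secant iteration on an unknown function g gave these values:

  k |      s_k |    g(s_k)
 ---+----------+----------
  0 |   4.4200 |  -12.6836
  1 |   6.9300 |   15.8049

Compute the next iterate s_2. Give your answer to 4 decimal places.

5.5375

s_2 = 6.9300 − 15.8049·(6.9300 − 4.4200) / (15.8049 − (-12.6836))
   = 6.9300 − (39.670299)/(28.488500) = 5.537498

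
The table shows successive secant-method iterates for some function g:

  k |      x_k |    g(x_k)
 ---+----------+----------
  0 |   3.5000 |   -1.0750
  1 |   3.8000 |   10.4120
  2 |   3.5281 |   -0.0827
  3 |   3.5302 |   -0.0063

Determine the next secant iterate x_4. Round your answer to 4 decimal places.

x_4 = 3.5302 − (-0.0063)·(3.5302 − 3.5281) / (-0.0063 − (-0.0827))
   = 3.5302 − (-0.000013)/(0.076400) = 3.530373

3.5304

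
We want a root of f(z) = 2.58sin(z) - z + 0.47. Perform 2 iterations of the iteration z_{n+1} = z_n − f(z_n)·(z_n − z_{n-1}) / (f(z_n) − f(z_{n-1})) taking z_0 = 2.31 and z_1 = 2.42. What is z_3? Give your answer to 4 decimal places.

2.3341

f(2.31) = 0.066634, f(2.42) = -0.245701
z_2 = 2.420000 − (-0.245701)·(2.420000 − 2.310000) / (-0.245701 − 0.066634) = 2.420000 − (-0.027027)/(-0.312334) = 2.333467
f(2.333467) = 0.001855
z_3 = 2.333467 − 0.001855·(2.333467 − 2.420000) / (0.001855 − (-0.245701)) = 2.333467 − (-0.000161)/(0.247555) = 2.334116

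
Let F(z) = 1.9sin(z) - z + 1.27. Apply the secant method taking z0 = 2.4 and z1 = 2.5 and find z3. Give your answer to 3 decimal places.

2.463

F(2.4) = 0.15338, F(2.5) = -0.09290
z2 = 2.50000 − (-0.09290)·(2.50000 − 2.40000) / (-0.09290 − 0.15338) = 2.50000 − (-0.00929)/(-0.24628) = 2.46228
F(2.46228) = 0.00142
z3 = 2.46228 − 0.00142·(2.46228 − 2.50000) / (0.00142 − (-0.09290)) = 2.46228 − (-0.00005)/(0.09432) = 2.46284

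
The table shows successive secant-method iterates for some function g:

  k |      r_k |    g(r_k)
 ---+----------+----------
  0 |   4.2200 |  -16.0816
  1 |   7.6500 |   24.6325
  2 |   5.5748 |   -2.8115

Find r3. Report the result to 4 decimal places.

r3 = 5.5748 − (-2.8115)·(5.5748 − 7.6500) / (-2.8115 − 24.6325)
   = 5.5748 − (5.834425)/(-27.444000) = 5.787394

5.7874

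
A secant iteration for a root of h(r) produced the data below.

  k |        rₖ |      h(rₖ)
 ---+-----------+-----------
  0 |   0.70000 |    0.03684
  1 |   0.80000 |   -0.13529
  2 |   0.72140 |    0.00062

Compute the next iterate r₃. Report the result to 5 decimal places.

r₃ = 0.72140 − 0.00062·(0.72140 − 0.80000) / (0.00062 − (-0.13529))
   = 0.72140 − (-0.0000487)/(0.1359100) = 0.7217586

0.72176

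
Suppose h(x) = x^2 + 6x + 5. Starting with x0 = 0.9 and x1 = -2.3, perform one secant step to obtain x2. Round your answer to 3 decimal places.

h(0.9) = 11.21000, h(-2.3) = -3.51000
x2 = -2.30000 − (-3.51000)·(-2.30000 − 0.90000) / (-3.51000 − 11.21000) = -2.30000 − (11.23200)/(-14.72000) = -1.53696

-1.537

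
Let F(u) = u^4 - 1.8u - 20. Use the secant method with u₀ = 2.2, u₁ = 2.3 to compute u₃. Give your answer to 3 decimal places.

2.213

F(2.2) = -0.53440, F(2.3) = 3.84410
u₂ = 2.30000 − 3.84410·(2.30000 − 2.20000) / (3.84410 − (-0.53440)) = 2.30000 − (0.38441)/(4.37850) = 2.21221
F(2.21221) = -0.03219
u₃ = 2.21221 − (-0.03219)·(2.21221 − 2.30000) / (-0.03219 − 3.84410) = 2.21221 − (0.00283)/(-3.87629) = 2.21293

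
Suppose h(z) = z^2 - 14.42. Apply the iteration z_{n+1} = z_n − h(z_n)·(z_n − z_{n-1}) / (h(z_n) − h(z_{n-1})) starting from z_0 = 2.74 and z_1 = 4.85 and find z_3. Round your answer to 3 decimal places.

h(2.74) = -6.91240, h(4.85) = 9.10250
z_2 = 4.85000 − 9.10250·(4.85000 − 2.74000) / (9.10250 − (-6.91240)) = 4.85000 − (19.20627)/(16.01490) = 3.65072
h(3.65072) = -1.09221
z_3 = 3.65072 − (-1.09221)·(3.65072 − 4.85000) / (-1.09221 − 9.10250) = 3.65072 − (1.30986)/(-10.19471) = 3.77921

3.779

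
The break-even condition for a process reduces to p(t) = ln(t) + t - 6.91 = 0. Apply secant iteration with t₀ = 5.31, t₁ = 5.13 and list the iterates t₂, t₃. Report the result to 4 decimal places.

p(5.31) = 0.069592, p(5.13) = -0.144894
t₂ = 5.130000 − (-0.144894)·(5.130000 − 5.310000) / (-0.144894 − 0.069592) = 5.130000 − (0.026081)/(-0.214486) = 5.251597
p(5.251597) = 0.000130
t₃ = 5.251597 − 0.000130·(5.251597 − 5.130000) / (0.000130 − (-0.144894)) = 5.251597 − (0.000016)/(0.145024) = 5.251489

5.2516, 5.2515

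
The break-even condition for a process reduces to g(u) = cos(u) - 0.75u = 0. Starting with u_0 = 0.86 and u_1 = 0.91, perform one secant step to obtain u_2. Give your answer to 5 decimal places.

g(0.86) = 0.0074375, g(0.91) = -0.0687543
u_2 = 0.9100000 − (-0.0687543)·(0.9100000 − 0.8600000) / (-0.0687543 − 0.0074375) = 0.9100000 − (-0.0034377)/(-0.0761917) = 0.8648808

0.86488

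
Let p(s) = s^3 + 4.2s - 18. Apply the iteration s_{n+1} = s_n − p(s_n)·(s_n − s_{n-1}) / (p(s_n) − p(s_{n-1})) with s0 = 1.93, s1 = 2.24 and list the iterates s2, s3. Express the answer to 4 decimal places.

2.0867, 2.0949

p(1.93) = -2.704943, p(2.24) = 2.647424
s2 = 2.240000 − 2.647424·(2.240000 − 1.930000) / (2.647424 − (-2.704943)) = 2.240000 − (0.820701)/(5.352367) = 2.086666
p(2.086666) = -0.150299
s3 = 2.086666 − (-0.150299)·(2.086666 − 2.240000) / (-0.150299 − 2.647424) = 2.086666 − (0.023046)/(-2.797723) = 2.094903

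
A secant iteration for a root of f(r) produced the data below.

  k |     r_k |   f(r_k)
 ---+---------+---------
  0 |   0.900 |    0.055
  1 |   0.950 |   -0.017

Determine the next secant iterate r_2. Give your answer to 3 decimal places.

0.938

r_2 = 0.950 − (-0.017)·(0.950 − 0.900) / (-0.017 − 0.055)
   = 0.950 − (-0.00085)/(-0.07200) = 0.93819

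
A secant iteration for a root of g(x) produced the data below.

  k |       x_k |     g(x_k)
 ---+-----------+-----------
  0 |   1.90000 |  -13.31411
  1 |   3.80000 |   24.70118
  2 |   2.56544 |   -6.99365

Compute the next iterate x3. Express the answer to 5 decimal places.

2.83785

x3 = 2.56544 − (-6.99365)·(2.56544 − 3.80000) / (-6.99365 − 24.70118)
   = 2.56544 − (8.6340805)/(-31.6948300) = 2.8378529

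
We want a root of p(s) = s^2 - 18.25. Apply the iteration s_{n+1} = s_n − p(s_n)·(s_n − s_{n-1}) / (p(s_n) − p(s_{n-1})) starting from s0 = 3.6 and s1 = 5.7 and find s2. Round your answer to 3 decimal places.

p(3.6) = -5.29000, p(5.7) = 14.24000
s2 = 5.70000 − 14.24000·(5.70000 − 3.60000) / (14.24000 − (-5.29000)) = 5.70000 − (29.90400)/(19.53000) = 4.16882

4.169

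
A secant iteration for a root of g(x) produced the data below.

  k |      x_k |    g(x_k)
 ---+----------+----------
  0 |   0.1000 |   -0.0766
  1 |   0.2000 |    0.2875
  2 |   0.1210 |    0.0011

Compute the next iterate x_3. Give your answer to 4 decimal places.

0.1207

x_3 = 0.1210 − 0.0011·(0.1210 − 0.2000) / (0.0011 − 0.2875)
   = 0.1210 − (-0.000087)/(-0.286400) = 0.120697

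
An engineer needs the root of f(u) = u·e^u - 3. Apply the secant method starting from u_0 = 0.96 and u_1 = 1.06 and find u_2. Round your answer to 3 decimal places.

f(0.96) = -0.49277, f(1.06) = 0.05955
u_2 = 1.06000 − 0.05955·(1.06000 − 0.96000) / (0.05955 − (-0.49277)) = 1.06000 − (0.00596)/(0.55232) = 1.04922

1.049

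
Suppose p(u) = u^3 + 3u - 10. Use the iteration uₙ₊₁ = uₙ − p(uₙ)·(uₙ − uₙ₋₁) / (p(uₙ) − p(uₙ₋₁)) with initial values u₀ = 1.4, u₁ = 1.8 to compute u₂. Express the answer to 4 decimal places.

1.6851

p(1.4) = -3.056000, p(1.8) = 1.232000
u₂ = 1.800000 − 1.232000·(1.800000 − 1.400000) / (1.232000 − (-3.056000)) = 1.800000 − (0.492800)/(4.288000) = 1.685075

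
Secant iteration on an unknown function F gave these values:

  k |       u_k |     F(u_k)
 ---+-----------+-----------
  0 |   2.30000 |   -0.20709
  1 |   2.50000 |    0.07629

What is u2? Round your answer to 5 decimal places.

2.44616

u2 = 2.50000 − 0.07629·(2.50000 − 2.30000) / (0.07629 − (-0.20709))
   = 2.50000 − (0.0152580)/(0.2833800) = 2.4461571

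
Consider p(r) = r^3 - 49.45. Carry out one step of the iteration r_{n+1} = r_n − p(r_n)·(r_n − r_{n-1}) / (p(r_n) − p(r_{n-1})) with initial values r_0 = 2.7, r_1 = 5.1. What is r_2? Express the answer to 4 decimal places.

3.3324

p(2.7) = -29.767000, p(5.1) = 83.201000
r_2 = 5.100000 − 83.201000·(5.100000 − 2.700000) / (83.201000 − (-29.767000)) = 5.100000 − (199.682400)/(112.968000) = 3.332399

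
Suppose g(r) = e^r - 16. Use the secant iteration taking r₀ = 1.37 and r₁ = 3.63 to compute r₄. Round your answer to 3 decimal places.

g(1.37) = -12.06465, g(3.63) = 21.71282
r₂ = 3.63000 − 21.71282·(3.63000 − 1.37000) / (21.71282 − (-12.06465)) = 3.63000 − (49.07097)/(33.77747) = 2.17723
g(2.17723) = -7.17818
r₃ = 2.17723 − (-7.17818)·(2.17723 − 3.63000) / (-7.17818 − 21.71282) = 2.17723 − (10.42827)/(-28.89100) = 2.53818
g(2.53818) = -3.34339
r₄ = 2.53818 − (-3.34339)·(2.53818 − 2.17723) / (-3.34339 − (-7.17818)) = 2.53818 − (-1.20680)/(3.83480) = 2.85288

2.853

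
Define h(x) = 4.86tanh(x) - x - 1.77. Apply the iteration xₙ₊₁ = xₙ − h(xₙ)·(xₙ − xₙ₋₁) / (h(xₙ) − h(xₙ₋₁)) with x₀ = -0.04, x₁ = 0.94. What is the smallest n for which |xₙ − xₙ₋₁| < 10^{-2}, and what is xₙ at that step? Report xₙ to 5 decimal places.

h(-0.04) = -1.9242964, h(0.94) = 0.8631801
x₂ = 0.9400000 − 0.8631801·(0.9800000)/(2.7874765) = 0.6365296;  |Δ| = 0.3034704
h(0.6365296) = 0.3273758
x₃ = 0.6365296 − 0.3273758·(-0.3034704)/(-0.5358043) = 0.4511096;  |Δ| = 0.1854200
h(0.4511096) = -0.1662498
x₄ = 0.4511096 − (-0.1662498)·(-0.1854200)/(-0.4936256) = 0.5135578;  |Δ| = 0.0624482
h(0.5135578) = 0.0138256
x₅ = 0.5135578 − 0.0138256·(0.0624482)/(0.1800754) = 0.5087632;  |Δ| = 0.0047946
|x₅ − x₄| = 0.0047946 < 10^{-2}

n = 5, xₙ = 0.50876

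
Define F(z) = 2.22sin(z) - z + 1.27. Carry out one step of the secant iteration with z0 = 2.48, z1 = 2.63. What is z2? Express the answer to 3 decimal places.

2.534

F(2.48) = 0.15391, F(2.63) = -0.27316
z2 = 2.63000 − (-0.27316)·(2.63000 − 2.48000) / (-0.27316 − 0.15391) = 2.63000 − (-0.04097)/(-0.42707) = 2.53406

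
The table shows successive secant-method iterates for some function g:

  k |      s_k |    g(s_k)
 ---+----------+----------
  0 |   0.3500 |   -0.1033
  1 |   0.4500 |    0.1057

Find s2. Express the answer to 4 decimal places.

0.3994

s2 = 0.4500 − 0.1057·(0.4500 − 0.3500) / (0.1057 − (-0.1033))
   = 0.4500 − (0.010570)/(0.209000) = 0.399426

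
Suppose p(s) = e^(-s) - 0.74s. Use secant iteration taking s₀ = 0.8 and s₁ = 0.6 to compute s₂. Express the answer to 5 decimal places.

p(0.8) = -0.1426710, p(0.6) = 0.1048116
s₂ = 0.6000000 − 0.1048116·(0.6000000 − 0.8000000) / (0.1048116 − (-0.1426710)) = 0.6000000 − (-0.0209623)/(0.2474827) = 0.6847022

0.68470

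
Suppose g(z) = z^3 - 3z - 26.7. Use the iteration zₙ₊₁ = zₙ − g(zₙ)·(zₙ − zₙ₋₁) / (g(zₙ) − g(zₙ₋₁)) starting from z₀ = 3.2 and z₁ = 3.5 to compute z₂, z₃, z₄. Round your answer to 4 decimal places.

3.3151, 3.3218, 3.3222

g(3.2) = -3.532000, g(3.5) = 5.675000
z₂ = 3.500000 − 5.675000·(3.500000 − 3.200000) / (5.675000 − (-3.532000)) = 3.500000 − (1.702500)/(9.207000) = 3.315086
g(3.315086) = -0.213131
z₃ = 3.315086 − (-0.213131)·(3.315086 − 3.500000) / (-0.213131 − 5.675000) = 3.315086 − (0.039411)/(-5.888131) = 3.321780
g(3.321780) = -0.012092
z₄ = 3.321780 − (-0.012092)·(3.321780 − 3.315086) / (-0.012092 − (-0.213131)) = 3.321780 − (-0.000081)/(0.201039) = 3.322182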